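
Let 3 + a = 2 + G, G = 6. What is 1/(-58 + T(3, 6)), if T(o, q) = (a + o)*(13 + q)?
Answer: 1/94 ≈ 0.010638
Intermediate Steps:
a = 5 (a = -3 + (2 + 6) = -3 + 8 = 5)
T(o, q) = (5 + o)*(13 + q)
1/(-58 + T(3, 6)) = 1/(-58 + (65 + 5*6 + 13*3 + 3*6)) = 1/(-58 + (65 + 30 + 39 + 18)) = 1/(-58 + 152) = 1/94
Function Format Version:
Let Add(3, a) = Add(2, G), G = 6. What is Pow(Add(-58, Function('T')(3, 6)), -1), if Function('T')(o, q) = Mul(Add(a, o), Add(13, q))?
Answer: Rational(1, 94) ≈ 0.010638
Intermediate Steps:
a = 5 (a = Add(-3, Add(2, 6)) = Add(-3, 8) = 5)
Function('T')(o, q) = Mul(Add(5, o), Add(13, q))
Pow(Add(-58, Function('T')(3, 6)), -1) = Pow(Add(-58, Add(65, Mul(5, 6), Mul(13, 3), Mul(3, 6))), -1) = Pow(Add(-58, Add(65, 30, 39, 18)), -1) = Pow(Add(-58, 152), -1) = Pow(94, -1) = Rational(1, 94)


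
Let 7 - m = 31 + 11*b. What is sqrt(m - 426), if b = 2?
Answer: 2*I*sqrt(118) ≈ 21.726*I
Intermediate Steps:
m = -46 (m = 7 - (31 + 11*2) = 7 - (31 + 22) = 7 - 1*53 = 7 - 53 = -46)
sqrt(m - 426) = sqrt(-46 - 426) = sqrt(-472) = 2*I*sqrt(118)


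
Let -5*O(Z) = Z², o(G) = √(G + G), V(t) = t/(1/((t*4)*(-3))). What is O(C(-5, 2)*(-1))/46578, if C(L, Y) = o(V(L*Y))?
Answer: 80/7763 ≈ 0.010305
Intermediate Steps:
V(t) = -12*t² (V(t) = t/(1/((4*t)*(-3))) = t/(1/(-12*t)) = t/((-1/(12*t))) = t*(-12*t) = -12*t²)
o(G) = √2*√G (o(G) = √(2*G) = √2*√G)
C(L, Y) = 2*√6*√(-L²*Y²) (C(L, Y) = √2*√(-12*L²*Y²) = √2*(2*√3*√(-L²*Y²)) = 2*√6*√(-L²*Y²))
O(Z) = -Z²/5
O(C(-5, 2)*(-1))/46578 = -((2*√6*√(-1*(-5)²*2²))*(-1))²/5/46578 = -((2*√6*√(-1*25*4))*(-1))²/5*(1/46578) = -((2*√6*√(-100))*(-1))²/5*(1/46578) = -((2*√6*(10*I))*(-1))²/5*(1/46578) = -((20*I*√6)*(-1))²/5*(1/46578) = -(-20*I*√6)²/5*(1/46578) = -⅕*(-2400)*(1/46578) = 480*(1/46578) = 80/7763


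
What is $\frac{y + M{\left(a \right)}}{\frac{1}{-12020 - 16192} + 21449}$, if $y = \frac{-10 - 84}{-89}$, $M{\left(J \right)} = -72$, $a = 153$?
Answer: $- \frac{178130568}{53855607643} \approx -0.0033076$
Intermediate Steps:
$y = \frac{94}{89}$ ($y = \left(- \frac{1}{89}\right) \left(-94\right) = \frac{94}{89} \approx 1.0562$)
$\frac{y + M{\left(a \right)}}{\frac{1}{-12020 - 16192} + 21449} = \frac{\frac{94}{89} - 72}{\frac{1}{-12020 - 16192} + 21449} = - \frac{6314}{89 \left(\frac{1}{-28212} + 21449\right)} = - \frac{6314}{89 \left(- \frac{1}{28212} + 21449\right)} = - \frac{6314}{89 \cdot \frac{605119187}{28212}} = \left(- \frac{6314}{89}\right) \frac{28212}{605119187} = - \frac{178130568}{53855607643}$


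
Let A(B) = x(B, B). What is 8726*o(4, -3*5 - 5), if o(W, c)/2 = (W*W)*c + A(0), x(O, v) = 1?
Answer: -5567188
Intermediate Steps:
A(B) = 1
o(W, c) = 2 + 2*c*W² (o(W, c) = 2*((W*W)*c + 1) = 2*(W²*c + 1) = 2*(c*W² + 1) = 2*(1 + c*W²) = 2 + 2*c*W²)
8726*o(4, -3*5 - 5) = 8726*(2 + 2*(-3*5 - 5)*4²) = 8726*(2 + 2*(-15 - 5)*16) = 8726*(2 + 2*(-20)*16) = 8726*(2 - 640) = 8726*(-638) = -5567188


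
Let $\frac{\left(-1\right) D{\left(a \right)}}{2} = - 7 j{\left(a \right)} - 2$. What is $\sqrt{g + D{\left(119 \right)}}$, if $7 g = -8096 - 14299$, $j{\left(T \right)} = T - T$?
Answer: $\frac{i \sqrt{156569}}{7} \approx 56.527 i$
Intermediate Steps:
$j{\left(T \right)} = 0$
$g = - \frac{22395}{7}$ ($g = \frac{-8096 - 14299}{7} = \frac{1}{7} \left(-22395\right) = - \frac{22395}{7} \approx -3199.3$)
$D{\left(a \right)} = 4$ ($D{\left(a \right)} = - 2 \left(\left(-7\right) 0 - 2\right) = - 2 \left(0 - 2\right) = \left(-2\right) \left(-2\right) = 4$)
$\sqrt{g + D{\left(119 \right)}} = \sqrt{- \frac{22395}{7} + 4} = \sqrt{- \frac{22367}{7}} = \frac{i \sqrt{156569}}{7}$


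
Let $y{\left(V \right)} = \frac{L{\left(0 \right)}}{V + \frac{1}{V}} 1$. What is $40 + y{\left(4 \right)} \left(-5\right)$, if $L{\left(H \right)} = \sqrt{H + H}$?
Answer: $40$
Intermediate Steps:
$L{\left(H \right)} = \sqrt{2} \sqrt{H}$ ($L{\left(H \right)} = \sqrt{2 H} = \sqrt{2} \sqrt{H}$)
$y{\left(V \right)} = 0$ ($y{\left(V \right)} = \frac{\sqrt{2} \sqrt{0}}{V + \frac{1}{V}} 1 = \frac{\sqrt{2} \cdot 0}{V + \frac{1}{V}} 1 = \frac{1}{V + \frac{1}{V}} 0 \cdot 1 = 0 \cdot 1 = 0$)
$40 + y{\left(4 \right)} \left(-5\right) = 40 + 0 \left(-5\right) = 40 + 0 = 40$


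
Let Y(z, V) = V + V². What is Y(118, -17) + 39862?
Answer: 40134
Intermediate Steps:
Y(118, -17) + 39862 = -17*(1 - 17) + 39862 = -17*(-16) + 39862 = 272 + 39862 = 40134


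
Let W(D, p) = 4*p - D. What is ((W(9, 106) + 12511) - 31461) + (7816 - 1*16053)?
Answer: -26772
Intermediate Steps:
W(D, p) = -D + 4*p
((W(9, 106) + 12511) - 31461) + (7816 - 1*16053) = (((-1*9 + 4*106) + 12511) - 31461) + (7816 - 1*16053) = (((-9 + 424) + 12511) - 31461) + (7816 - 16053) = ((415 + 12511) - 31461) - 8237 = (12926 - 31461) - 8237 = -18535 - 8237 = -26772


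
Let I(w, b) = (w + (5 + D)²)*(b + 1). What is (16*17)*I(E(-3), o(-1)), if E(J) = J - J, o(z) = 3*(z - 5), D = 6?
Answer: -559504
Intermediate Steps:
o(z) = -15 + 3*z (o(z) = 3*(-5 + z) = -15 + 3*z)
E(J) = 0
I(w, b) = (1 + b)*(121 + w) (I(w, b) = (w + (5 + 6)²)*(b + 1) = (w + 11²)*(1 + b) = (w + 121)*(1 + b) = (121 + w)*(1 + b) = (1 + b)*(121 + w))
(16*17)*I(E(-3), o(-1)) = (16*17)*(121 + 0 + 121*(-15 + 3*(-1)) + (-15 + 3*(-1))*0) = 272*(121 + 0 + 121*(-15 - 3) + (-15 - 3)*0) = 272*(121 + 0 + 121*(-18) - 18*0) = 272*(121 + 0 - 2178 + 0) = 272*(-2057) = -559504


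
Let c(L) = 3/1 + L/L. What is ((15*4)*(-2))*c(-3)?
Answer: -480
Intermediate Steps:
c(L) = 4 (c(L) = 3*1 + 1 = 3 + 1 = 4)
((15*4)*(-2))*c(-3) = ((15*4)*(-2))*4 = (60*(-2))*4 = -120*4 = -480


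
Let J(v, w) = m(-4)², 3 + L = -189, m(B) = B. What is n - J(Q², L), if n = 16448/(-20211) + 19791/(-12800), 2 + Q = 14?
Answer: -4749743101/258700800 ≈ -18.360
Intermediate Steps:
Q = 12 (Q = -2 + 14 = 12)
L = -192 (L = -3 - 189 = -192)
J(v, w) = 16 (J(v, w) = (-4)² = 16)
n = -610530301/258700800 (n = 16448*(-1/20211) + 19791*(-1/12800) = -16448/20211 - 19791/12800 = -610530301/258700800 ≈ -2.3600)
n - J(Q², L) = -610530301/258700800 - 1*16 = -610530301/258700800 - 16 = -4749743101/258700800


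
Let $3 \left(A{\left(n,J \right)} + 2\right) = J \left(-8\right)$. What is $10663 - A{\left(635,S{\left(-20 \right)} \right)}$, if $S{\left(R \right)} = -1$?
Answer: $\frac{31987}{3} \approx 10662.0$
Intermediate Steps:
$A{\left(n,J \right)} = -2 - \frac{8 J}{3}$ ($A{\left(n,J \right)} = -2 + \frac{J \left(-8\right)}{3} = -2 + \frac{\left(-8\right) J}{3} = -2 - \frac{8 J}{3}$)
$10663 - A{\left(635,S{\left(-20 \right)} \right)} = 10663 - \left(-2 - - \frac{8}{3}\right) = 10663 - \left(-2 + \frac{8}{3}\right) = 10663 - \frac{2}{3} = \frac{31987}{3}$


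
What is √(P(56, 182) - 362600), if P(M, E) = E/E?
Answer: I*√362599 ≈ 602.16*I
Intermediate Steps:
P(M, E) = 1
√(P(56, 182) - 362600) = √(1 - 362600) = √(-362599) = I*√362599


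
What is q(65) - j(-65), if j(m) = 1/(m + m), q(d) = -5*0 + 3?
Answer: 391/130 ≈ 3.0077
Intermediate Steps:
q(d) = 3 (q(d) = 0 + 3 = 3)
j(m) = 1/(2*m)
q(65) - j(-65) = 3 - 1/(2*(-65)) = 3 - (-1)/(2*65) = 3 - 1*(-1/130) = 3 + 1/130 = 391/130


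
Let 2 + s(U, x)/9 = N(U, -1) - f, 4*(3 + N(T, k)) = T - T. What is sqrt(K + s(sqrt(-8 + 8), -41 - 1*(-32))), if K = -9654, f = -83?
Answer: 2*I*sqrt(2238) ≈ 94.615*I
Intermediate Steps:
N(T, k) = -3 (N(T, k) = -3 + (T - T)/4 = -3 + (1/4)*0 = -3 + 0 = -3)
s(U, x) = 702 (s(U, x) = -18 + 9*(-3 - 1*(-83)) = -18 + 9*(-3 + 83) = -18 + 9*80 = -18 + 720 = 702)
sqrt(K + s(sqrt(-8 + 8), -41 - 1*(-32))) = sqrt(-9654 + 702) = sqrt(-8952) = 2*I*sqrt(2238)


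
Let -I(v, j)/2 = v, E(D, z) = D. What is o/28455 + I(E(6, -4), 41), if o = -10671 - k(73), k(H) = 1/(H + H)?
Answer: -51411127/4154430 ≈ -12.375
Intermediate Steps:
k(H) = 1/(2*H)
I(v, j) = -2*v
o = -1557967/146 (o = -10671 - 1/(2*73) = -10671 - 1*1/146 = -10671 - 1/146 = -1557967/146 ≈ -10671.)
o/28455 + I(E(6, -4), 41) = -1557967/146/28455 - 2*6 = -1557967/146*1/28455 - 12 = -1557967/4154430 - 12 = -51411127/4154430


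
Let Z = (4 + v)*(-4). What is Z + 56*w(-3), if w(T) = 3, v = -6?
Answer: 176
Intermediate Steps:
Z = 8 (Z = (4 - 6)*(-4) = -2*(-4) = 8)
Z + 56*w(-3) = 8 + 56*3 = 8 + 168 = 176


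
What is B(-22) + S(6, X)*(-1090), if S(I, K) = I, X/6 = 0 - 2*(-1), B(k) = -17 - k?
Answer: -6535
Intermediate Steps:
X = 12 (X = 6*(0 - 2*(-1)) = 6*(0 + 2) = 6*2 = 12)
B(-22) + S(6, X)*(-1090) = (-17 - 1*(-22)) + 6*(-1090) = (-17 + 22) - 6540 = 5 - 6540 = -6535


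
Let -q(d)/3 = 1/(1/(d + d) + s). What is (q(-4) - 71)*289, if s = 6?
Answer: -971329/47 ≈ -20667.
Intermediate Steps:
q(d) = -3/(6 + 1/(2*d)) (q(d) = -3/(1/(d + d) + 6) = -3/(1/(2*d) + 6) = -3/(6 + 1/(2*d)))
(q(-4) - 71)*289 = (-6*(-4)/(1 + 12*(-4)) - 71)*289 = (-6*(-4)/(1 - 48) - 71)*289 = (-6*(-4)/(-47) - 71)*289 = (-6*(-4)*(-1/47) - 71)*289 = (-24/47 - 71)*289 = -3361/47*289 = -971329/47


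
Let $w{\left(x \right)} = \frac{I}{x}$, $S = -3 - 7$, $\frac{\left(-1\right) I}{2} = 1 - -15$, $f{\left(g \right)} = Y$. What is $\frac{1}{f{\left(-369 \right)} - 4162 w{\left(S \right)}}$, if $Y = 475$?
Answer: $- \frac{5}{64217} \approx -7.7861 \cdot 10^{-5}$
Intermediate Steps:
$f{\left(g \right)} = 475$
$I = -32$ ($I = - 2 \left(1 - -15\right) = - 2 \left(1 + 15\right) = \left(-2\right) 16 = -32$)
$S = -10$
$w{\left(x \right)} = - \frac{32}{x}$
$\frac{1}{f{\left(-369 \right)} - 4162 w{\left(S \right)}} = \frac{1}{475 - 4162 \left(- \frac{32}{-10}\right)} = \frac{1}{475 - 4162 \left(\left(-32\right) \left(- \frac{1}{10}\right)\right)} = \frac{1}{475 - \frac{66592}{5}} = \frac{1}{- \frac{64217}{5}} = - \frac{5}{64217}$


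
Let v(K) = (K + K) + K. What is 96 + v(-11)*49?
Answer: -1521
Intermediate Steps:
v(K) = 3*K (v(K) = 2*K + K = 3*K)
96 + v(-11)*49 = 96 + (3*(-11))*49 = 96 - 33*49 = 96 - 1617 = -1521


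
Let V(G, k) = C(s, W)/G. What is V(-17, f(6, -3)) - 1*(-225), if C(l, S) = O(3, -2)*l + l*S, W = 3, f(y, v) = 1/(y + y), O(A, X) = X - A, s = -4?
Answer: 3817/17 ≈ 224.53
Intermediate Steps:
f(y, v) = 1/(2*y)
C(l, S) = -5*l + S*l (C(l, S) = (-2 - 1*3)*l + l*S = (-2 - 3)*l + S*l = -5*l + S*l)
V(G, k) = 8/G (V(G, k) = (-4*(-5 + 3))/G = (-4*(-2))/G = 8/G)
V(-17, f(6, -3)) - 1*(-225) = 8/(-17) - 1*(-225) = 8*(-1/17) + 225 = -8/17 + 225 = 3817/17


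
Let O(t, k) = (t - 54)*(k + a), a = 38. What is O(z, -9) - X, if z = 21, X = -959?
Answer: 2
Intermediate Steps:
O(t, k) = (-54 + t)*(38 + k) (O(t, k) = (t - 54)*(k + 38) = (-54 + t)*(38 + k))
O(z, -9) - X = (-2052 - 54*(-9) + 38*21 - 9*21) - 1*(-959) = (-2052 + 486 + 798 - 189) + 959 = -957 + 959 = 2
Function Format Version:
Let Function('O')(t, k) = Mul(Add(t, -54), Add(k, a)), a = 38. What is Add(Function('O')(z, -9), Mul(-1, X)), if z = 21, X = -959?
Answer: 2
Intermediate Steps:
Function('O')(t, k) = Mul(Add(-54, t), Add(38, k)) (Function('O')(t, k) = Mul(Add(t, -54), Add(k, 38)) = Mul(Add(-54, t), Add(38, k)))
Add(Function('O')(z, -9), Mul(-1, X)) = Add(Add(-2052, Mul(-54, -9), Mul(38, 21), Mul(-9, 21)), Mul(-1, -959)) = Add(Add(-2052, 486, 798, -189), 959) = Add(-957, 959) = 2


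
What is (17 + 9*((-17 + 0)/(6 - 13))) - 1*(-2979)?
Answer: 21125/7 ≈ 3017.9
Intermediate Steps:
(17 + 9*((-17 + 0)/(6 - 13))) - 1*(-2979) = (17 + 9*(-17/(-7))) + 2979 = (17 + 9*(-17*(-⅐))) + 2979 = (17 + 9*(17/7)) + 2979 = (17 + 153/7) + 2979 = 272/7 + 2979 = 21125/7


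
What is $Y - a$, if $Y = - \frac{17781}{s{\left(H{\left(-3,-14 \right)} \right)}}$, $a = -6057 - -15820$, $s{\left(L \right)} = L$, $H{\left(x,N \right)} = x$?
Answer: $-3836$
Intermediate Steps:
$a = 9763$ ($a = -6057 + 15820 = 9763$)
$Y = 5927$ ($Y = - \frac{17781}{-3} = \left(-17781\right) \left(- \frac{1}{3}\right) = 5927$)
$Y - a = 5927 - 9763 = -3836$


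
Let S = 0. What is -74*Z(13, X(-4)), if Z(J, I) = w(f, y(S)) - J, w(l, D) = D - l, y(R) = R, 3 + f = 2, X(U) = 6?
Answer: 888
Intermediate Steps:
f = -1 (f = -3 + 2 = -1)
Z(J, I) = 1 - J (Z(J, I) = (0 - 1*(-1)) - J = (0 + 1) - J = 1 - J)
-74*Z(13, X(-4)) = -74*(1 - 1*13) = -74*(1 - 13) = -74*(-12) = 888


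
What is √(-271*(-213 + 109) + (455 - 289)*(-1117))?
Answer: I*√157238 ≈ 396.53*I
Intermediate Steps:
√(-271*(-213 + 109) + (455 - 289)*(-1117)) = √(-271*(-104) + 166*(-1117)) = √(28184 - 185422) = √(-157238) = I*√157238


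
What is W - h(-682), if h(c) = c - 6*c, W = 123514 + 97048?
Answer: 217152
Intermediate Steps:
W = 220562
h(c) = -5*c
W - h(-682) = 220562 - (-5)*(-682) = 220562 - 1*3410 = 220562 - 3410 = 217152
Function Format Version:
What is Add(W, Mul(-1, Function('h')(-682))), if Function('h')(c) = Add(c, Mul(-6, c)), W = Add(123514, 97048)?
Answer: 217152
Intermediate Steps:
W = 220562
Function('h')(c) = Mul(-5, c)
Add(W, Mul(-1, Function('h')(-682))) = Add(220562, Mul(-1, Mul(-5, -682))) = Add(220562, Mul(-1, 3410)) = Add(220562, -3410) = 217152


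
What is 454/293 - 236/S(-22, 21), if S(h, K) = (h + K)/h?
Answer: -1520802/293 ≈ -5190.5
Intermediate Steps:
S(h, K) = (K + h)/h
454/293 - 236/S(-22, 21) = 454/293 - 236*(-22/(21 - 22)) = 454*(1/293) - 236/((-1/22*(-1))) = 454/293 - 236/1/22 = 454/293 - 236*22 = 454/293 - 5192 = -1520802/293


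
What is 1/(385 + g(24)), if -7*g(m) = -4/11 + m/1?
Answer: 77/29385 ≈ 0.0026204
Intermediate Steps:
g(m) = 4/77 - m/7 (g(m) = -(-4/11 + m/1)/7 = -(-4*1/11 + m*1)/7 = -(-4/11 + m)/7 = 4/77 - m/7)
1/(385 + g(24)) = 1/(385 + (4/77 - ⅐*24)) = 1/(385 + (4/77 - 24/7)) = 1/(385 - 260/77) = 1/(29385/77) = 77/29385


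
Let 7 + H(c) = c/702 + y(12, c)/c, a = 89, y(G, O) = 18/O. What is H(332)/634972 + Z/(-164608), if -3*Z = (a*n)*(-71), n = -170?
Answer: 68722960320184109/31592124144667008 ≈ 2.1753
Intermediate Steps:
H(c) = -7 + 18/c**2 + c/702 (H(c) = -7 + (c/702 + (18/c)/c) = -7 + (c*(1/702) + 18/c**2) = -7 + (c/702 + 18/c**2) = -7 + (18/c**2 + c/702) = -7 + 18/c**2 + c/702)
Z = -1074230/3 (Z = -89*(-170)*(-71)/3 = -(-15130)*(-71)/3 = -1/3*1074230 = -1074230/3 ≈ -3.5808e+5)
H(332)/634972 + Z/(-164608) = (-7 + 18/332**2 + (1/702)*332)/634972 - 1074230/3/(-164608) = (-7 + 18*(1/110224) + 166/351)*(1/634972) - 1074230/3*(-1/164608) = (-7 + 9/55112 + 166/351)*(1/634972) + 537115/246912 = -126258433/19344312*1/634972 + 537115/246912 = -126258433/12283096479264 + 537115/246912 = 68722960320184109/31592124144667008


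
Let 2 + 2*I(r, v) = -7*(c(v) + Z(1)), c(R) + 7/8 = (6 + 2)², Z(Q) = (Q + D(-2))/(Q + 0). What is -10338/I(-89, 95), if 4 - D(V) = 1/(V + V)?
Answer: 165408/3845 ≈ 43.019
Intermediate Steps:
D(V) = 4 - 1/(2*V) (D(V) = 4 - 1/(V + V) = 4 - 1/(2*V))
Z(Q) = (17/4 + Q)/Q (Z(Q) = (Q + (4 - ½/(-2)))/(Q + 0) = (Q + (4 - ½*(-½)))/Q = (Q + (4 + ¼))/Q = (Q + 17/4)/Q = (17/4 + Q)/Q)
c(R) = 505/8 (c(R) = -7/8 + (6 + 2)² = -7/8 + 8² = -7/8 + 64 = 505/8)
I(r, v) = -3845/16 (I(r, v) = -1 + (-7*(505/8 + (17/4 + 1)/1))/2 = -1 + (-7*(505/8 + 1*(21/4)))/2 = -1 + (-7*(505/8 + 21/4))/2 = -1 + (-7*547/8)/2 = -1 + (½)*(-3829/8) = -1 - 3829/16 = -3845/16)
-10338/I(-89, 95) = -10338/(-3845/16) = -10338*(-16/3845) = 165408/3845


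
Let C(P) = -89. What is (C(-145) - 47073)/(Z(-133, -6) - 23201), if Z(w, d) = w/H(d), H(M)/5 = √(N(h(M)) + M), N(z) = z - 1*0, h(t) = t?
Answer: 328261668600/161485937989 + 62725460*I*√3/161485937989 ≈ 2.0328 + 0.00067278*I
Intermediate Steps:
N(z) = z (N(z) = z + 0 = z)
H(M) = 5*√2*√M (H(M) = 5*√(M + M) = 5*√(2*M) = 5*(√2*√M) = 5*√2*√M)
Z(w, d) = w*√2/(10*√d) (Z(w, d) = w/((5*√2*√d)) = w*(√2/(10*√d)) = w*√2/(10*√d))
(C(-145) - 47073)/(Z(-133, -6) - 23201) = (-89 - 47073)/((⅒)*(-133)*√2/√(-6) - 23201) = -47162/((⅒)*(-133)*√2*(-I*√6/6) - 23201) = -47162/(133*I*√3/30 - 23201) = -47162/(-23201 + 133*I*√3/30)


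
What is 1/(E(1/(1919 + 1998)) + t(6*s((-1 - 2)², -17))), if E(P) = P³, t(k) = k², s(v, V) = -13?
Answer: 60098096213/365636817359893 ≈ 0.00016437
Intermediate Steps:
1/(E(1/(1919 + 1998)) + t(6*s((-1 - 2)², -17))) = 1/((1/(1919 + 1998))³ + (6*(-13))²) = 1/((1/3917)³ + (-78)²) = 1/((1/3917)³ + 6084) = 1/(1/60098096213 + 6084) = 1/(365636817359893/60098096213) = 60098096213/365636817359893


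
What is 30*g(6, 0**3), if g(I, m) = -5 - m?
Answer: -150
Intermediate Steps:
30*g(6, 0**3) = 30*(-5 - 1*0**3) = 30*(-5 - 1*0) = 30*(-5 + 0) = 30*(-5) = -150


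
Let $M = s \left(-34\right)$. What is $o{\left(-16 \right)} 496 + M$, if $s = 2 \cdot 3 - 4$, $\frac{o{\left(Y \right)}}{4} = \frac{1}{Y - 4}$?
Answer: $- \frac{836}{5} \approx -167.2$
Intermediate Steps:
$o{\left(Y \right)} = \frac{4}{-4 + Y}$ ($o{\left(Y \right)} = \frac{4}{Y - 4} = \frac{4}{-4 + Y}$)
$s = 2$ ($s = 6 - 4 = 2$)
$M = -68$ ($M = 2 \left(-34\right) = -68$)
$o{\left(-16 \right)} 496 + M = \frac{4}{-4 - 16} \cdot 496 - 68 = \frac{4}{-20} \cdot 496 - 68 = 4 \left(- \frac{1}{20}\right) 496 - 68 = \left(- \frac{1}{5}\right) 496 - 68 = - \frac{496}{5} - 68 = - \frac{836}{5}$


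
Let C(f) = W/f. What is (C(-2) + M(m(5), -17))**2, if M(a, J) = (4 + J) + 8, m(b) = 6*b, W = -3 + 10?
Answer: 289/4 ≈ 72.250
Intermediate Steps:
W = 7
C(f) = 7/f
M(a, J) = 12 + J
(C(-2) + M(m(5), -17))**2 = (7/(-2) + (12 - 17))**2 = (7*(-1/2) - 5)**2 = (-7/2 - 5)**2 = (-17/2)**2 = 289/4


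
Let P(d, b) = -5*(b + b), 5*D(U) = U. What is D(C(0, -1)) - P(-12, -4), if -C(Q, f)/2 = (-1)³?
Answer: -198/5 ≈ -39.600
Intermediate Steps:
C(Q, f) = 2 (C(Q, f) = -2*(-1)³ = -2*(-1) = 2)
D(U) = U/5
P(d, b) = -10*b
D(C(0, -1)) - P(-12, -4) = (⅕)*2 - (-10)*(-4) = ⅖ - 1*40 = ⅖ - 40 = -198/5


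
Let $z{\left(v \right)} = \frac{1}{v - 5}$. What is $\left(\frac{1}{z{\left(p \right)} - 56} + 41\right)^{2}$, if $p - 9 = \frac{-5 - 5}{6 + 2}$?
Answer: $\frac{629056561}{374544} \approx 1679.5$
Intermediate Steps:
$p = \frac{31}{4}$ ($p = 9 + \frac{-5 - 5}{6 + 2} = 9 - \frac{10}{8} = 9 - \frac{5}{4} = \frac{31}{4} \approx 7.75$)
$z{\left(v \right)} = \frac{1}{-5 + v}$
$\left(\frac{1}{z{\left(p \right)} - 56} + 41\right)^{2} = \left(\frac{1}{\frac{1}{-5 + \frac{31}{4}} - 56} + 41\right)^{2} = \left(\frac{1}{\frac{1}{\frac{11}{4}} - 56} + 41\right)^{2} = \left(\frac{1}{\frac{4}{11} - 56} + 41\right)^{2} = \left(\frac{1}{- \frac{612}{11}} + 41\right)^{2} = \left(- \frac{11}{612} + 41\right)^{2} = \left(\frac{25081}{612}\right)^{2} = \frac{629056561}{374544}$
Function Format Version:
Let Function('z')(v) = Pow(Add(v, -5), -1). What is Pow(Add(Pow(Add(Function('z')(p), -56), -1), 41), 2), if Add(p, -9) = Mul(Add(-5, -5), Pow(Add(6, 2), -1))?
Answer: Rational(629056561, 374544) ≈ 1679.5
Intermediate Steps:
p = Rational(31, 4) (p = Add(9, Mul(Add(-5, -5), Pow(Add(6, 2), -1))) = Add(9, Mul(-10, Pow(8, -1))) = Add(9, Mul(-10, Rational(1, 8))) = Add(9, Rational(-5, 4)) = Rational(31, 4) ≈ 7.7500)
Function('z')(v) = Pow(Add(-5, v), -1)
Pow(Add(Pow(Add(Function('z')(p), -56), -1), 41), 2) = Pow(Add(Pow(Add(Pow(Add(-5, Rational(31, 4)), -1), -56), -1), 41), 2) = Pow(Add(Pow(Add(Pow(Rational(11, 4), -1), -56), -1), 41), 2) = Pow(Add(Pow(Add(Rational(4, 11), -56), -1), 41), 2) = Pow(Add(Pow(Rational(-612, 11), -1), 41), 2) = Pow(Add(Rational(-11, 612), 41), 2) = Pow(Rational(25081, 612), 2) = Rational(629056561, 374544)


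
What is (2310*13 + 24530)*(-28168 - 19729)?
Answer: -2613260320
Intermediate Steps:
(2310*13 + 24530)*(-28168 - 19729) = (30030 + 24530)*(-47897) = 54560*(-47897) = -2613260320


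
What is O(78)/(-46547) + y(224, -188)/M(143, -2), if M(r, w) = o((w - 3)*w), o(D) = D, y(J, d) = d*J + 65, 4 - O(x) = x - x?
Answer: -1957161749/465470 ≈ -4204.7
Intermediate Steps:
O(x) = 4 (O(x) = 4 - (x - x) = 4 - 1*0 = 4 + 0 = 4)
y(J, d) = 65 + J*d (y(J, d) = J*d + 65 = 65 + J*d)
M(r, w) = w*(-3 + w) (M(r, w) = (w - 3)*w = (-3 + w)*w = w*(-3 + w))
O(78)/(-46547) + y(224, -188)/M(143, -2) = 4/(-46547) + (65 + 224*(-188))/((-2*(-3 - 2))) = 4*(-1/46547) + (65 - 42112)/((-2*(-5))) = -4/46547 - 42047/10 = -1957161749/465470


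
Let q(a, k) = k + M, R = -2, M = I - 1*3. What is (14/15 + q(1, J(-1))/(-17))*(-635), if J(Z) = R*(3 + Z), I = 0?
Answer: -43561/51 ≈ -854.14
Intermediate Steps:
M = -3 (M = 0 - 1*3 = 0 - 3 = -3)
J(Z) = -6 - 2*Z (J(Z) = -2*(3 + Z) = -6 - 2*Z)
q(a, k) = -3 + k (q(a, k) = k - 3 = -3 + k)
(14/15 + q(1, J(-1))/(-17))*(-635) = (14/15 + (-3 + (-6 - 2*(-1)))/(-17))*(-635) = (14*(1/15) + (-3 + (-6 + 2))*(-1/17))*(-635) = (14/15 + (-3 - 4)*(-1/17))*(-635) = (14/15 - 7*(-1/17))*(-635) = (14/15 + 7/17)*(-635) = (343/255)*(-635) = -43561/51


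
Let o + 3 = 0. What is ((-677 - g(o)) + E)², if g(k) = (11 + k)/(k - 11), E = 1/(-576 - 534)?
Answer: 27624032804449/60372900 ≈ 4.5756e+5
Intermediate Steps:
o = -3 (o = -3 + 0 = -3)
E = -1/1110 (E = 1/(-1110) = -1/1110 ≈ -0.00090090)
g(k) = (11 + k)/(-11 + k)
((-677 - g(o)) + E)² = ((-677 - (11 - 3)/(-11 - 3)) - 1/1110)² = ((-677 - 8/(-14)) - 1/1110)² = ((-677 - (-1)*8/14) - 1/1110)² = ((-677 - 1*(-4/7)) - 1/1110)² = ((-677 + 4/7) - 1/1110)² = (-4735/7 - 1/1110)² = (-5255857/7770)² = 27624032804449/60372900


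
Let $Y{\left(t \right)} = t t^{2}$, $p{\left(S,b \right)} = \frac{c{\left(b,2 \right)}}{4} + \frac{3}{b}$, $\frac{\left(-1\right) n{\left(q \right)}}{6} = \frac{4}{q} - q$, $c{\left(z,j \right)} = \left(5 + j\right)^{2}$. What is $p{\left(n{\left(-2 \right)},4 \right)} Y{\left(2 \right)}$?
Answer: $104$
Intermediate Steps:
$n{\left(q \right)} = - \frac{24}{q} + 6 q$ ($n{\left(q \right)} = - 6 \left(\frac{4}{q} - q\right) = - 6 \left(- q + \frac{4}{q}\right) = - \frac{24}{q} + 6 q$)
$p{\left(S,b \right)} = \frac{49}{4} + \frac{3}{b}$ ($p{\left(S,b \right)} = \frac{\left(5 + 2\right)^{2}}{4} + \frac{3}{b} = 7^{2} \cdot \frac{1}{4} + \frac{3}{b} = 49 \cdot \frac{1}{4} + \frac{3}{b} = \frac{49}{4} + \frac{3}{b}$)
$Y{\left(t \right)} = t^{3}$
$p{\left(n{\left(-2 \right)},4 \right)} Y{\left(2 \right)} = \left(\frac{49}{4} + \frac{3}{4}\right) 2^{3} = \left(\frac{49}{4} + 3 \cdot \frac{1}{4}\right) 8 = \left(\frac{49}{4} + \frac{3}{4}\right) 8 = 13 \cdot 8 = 104$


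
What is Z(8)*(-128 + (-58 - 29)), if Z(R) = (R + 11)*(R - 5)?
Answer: -12255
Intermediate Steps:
Z(R) = (-5 + R)*(11 + R) (Z(R) = (11 + R)*(-5 + R) = (-5 + R)*(11 + R))
Z(8)*(-128 + (-58 - 29)) = (-55 + 8**2 + 6*8)*(-128 + (-58 - 29)) = (-55 + 64 + 48)*(-128 - 87) = 57*(-215) = -12255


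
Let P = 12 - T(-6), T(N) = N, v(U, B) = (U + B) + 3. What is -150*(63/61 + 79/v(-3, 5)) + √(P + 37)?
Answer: -154020/61 + √55 ≈ -2517.5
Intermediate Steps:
v(U, B) = 3 + B + U (v(U, B) = (B + U) + 3 = 3 + B + U)
P = 18 (P = 12 - 1*(-6) = 12 + 6 = 18)
-150*(63/61 + 79/v(-3, 5)) + √(P + 37) = -150*(63/61 + 79/(3 + 5 - 3)) + √(18 + 37) = -150*(63*(1/61) + 79/5) + √55 = -150*(63/61 + 79*(⅕)) + √55 = -150*(63/61 + 79/5) + √55 = -150*5134/305 + √55 = -154020/61 + √55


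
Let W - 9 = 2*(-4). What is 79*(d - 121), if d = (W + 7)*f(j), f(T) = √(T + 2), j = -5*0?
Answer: -9559 + 632*√2 ≈ -8665.2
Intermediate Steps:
j = 0
f(T) = √(2 + T)
W = 1 (W = 9 + 2*(-4) = 9 - 8 = 1)
d = 8*√2 (d = (1 + 7)*√(2 + 0) = 8*√2 ≈ 11.314)
79*(d - 121) = 79*(8*√2 - 121) = 79*(-121 + 8*√2) = -9559 + 632*√2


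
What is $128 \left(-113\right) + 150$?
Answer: $-14314$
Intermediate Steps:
$128 \left(-113\right) + 150 = -14464 + 150 = -14314$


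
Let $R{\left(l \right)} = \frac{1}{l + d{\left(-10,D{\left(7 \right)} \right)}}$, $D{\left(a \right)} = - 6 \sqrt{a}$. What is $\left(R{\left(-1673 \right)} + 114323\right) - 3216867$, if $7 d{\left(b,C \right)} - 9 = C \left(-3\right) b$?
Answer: $- \frac{212074401366045}{68355002} + \frac{315 \sqrt{7}}{34177501} \approx -3.1025 \cdot 10^{6}$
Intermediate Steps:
$d{\left(b,C \right)} = \frac{9}{7} - \frac{3 C b}{7}$ ($d{\left(b,C \right)} = \frac{9}{7} + \frac{C \left(-3\right) b}{7} = \frac{9}{7} + \frac{- 3 C b}{7} = \frac{9}{7} + \frac{\left(-3\right) C b}{7} = \frac{9}{7} - \frac{3 C b}{7}$)
$R{\left(l \right)} = \frac{1}{\frac{9}{7} + l - \frac{180 \sqrt{7}}{7}}$ ($R{\left(l \right)} = \frac{1}{l + \left(\frac{9}{7} - \frac{3}{7} \left(- 6 \sqrt{7}\right) \left(-10\right)\right)} = \frac{1}{l + \left(\frac{9}{7} - \frac{180 \sqrt{7}}{7}\right)} = \frac{1}{\frac{9}{7} + l - \frac{180 \sqrt{7}}{7}}$)
$\left(R{\left(-1673 \right)} + 114323\right) - 3216867 = \left(\frac{7}{9 - 180 \sqrt{7} + 7 \left(-1673\right)} + 114323\right) - 3216867 = \left(\frac{7}{9 - 180 \sqrt{7} - 11711} + 114323\right) - 3216867 = \left(\frac{7}{-11702 - 180 \sqrt{7}} + 114323\right) - 3216867 = \left(114323 + \frac{7}{-11702 - 180 \sqrt{7}}\right) - 3216867 = -3102544 + \frac{7}{-11702 - 180 \sqrt{7}}$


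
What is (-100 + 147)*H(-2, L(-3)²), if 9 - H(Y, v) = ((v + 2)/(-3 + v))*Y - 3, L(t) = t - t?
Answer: 1504/3 ≈ 501.33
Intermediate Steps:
L(t) = 0
H(Y, v) = 12 - Y*(2 + v)/(-3 + v) (H(Y, v) = 9 - (((v + 2)/(-3 + v))*Y - 3) = 9 - (((2 + v)/(-3 + v))*Y - 3) = 9 - (Y*(2 + v)/(-3 + v) - 3) = 9 - (-3 + Y*(2 + v)/(-3 + v)) = 9 + (3 - Y*(2 + v)/(-3 + v)) = 12 - Y*(2 + v)/(-3 + v))
(-100 + 147)*H(-2, L(-3)²) = (-100 + 147)*((-36 - 2*(-2) + 12*0² - 1*(-2)*0²)/(-3 + 0²)) = 47*((-36 + 4 + 12*0 - 1*(-2)*0)/(-3 + 0)) = 47*((-36 + 4 + 0 + 0)/(-3)) = 47*(-⅓*(-32)) = 47*(32/3) = 1504/3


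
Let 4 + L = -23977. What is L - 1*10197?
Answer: -34178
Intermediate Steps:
L = -23981 (L = -4 - 23977 = -23981)
L - 1*10197 = -23981 - 1*10197 = -23981 - 10197 = -34178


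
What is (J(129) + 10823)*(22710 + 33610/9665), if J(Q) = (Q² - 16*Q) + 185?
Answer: 1123313313920/1933 ≈ 5.8112e+8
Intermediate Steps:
J(Q) = 185 + Q² - 16*Q
(J(129) + 10823)*(22710 + 33610/9665) = ((185 + 129² - 16*129) + 10823)*(22710 + 33610/9665) = ((185 + 16641 - 2064) + 10823)*(22710 + 33610*(1/9665)) = (14762 + 10823)*(22710 + 6722/1933) = 25585*(43905152/1933) = 1123313313920/1933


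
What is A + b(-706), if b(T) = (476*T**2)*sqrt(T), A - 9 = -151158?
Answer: -151149 + 237255536*I*sqrt(706) ≈ -1.5115e+5 + 6.304e+9*I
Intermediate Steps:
A = -151149 (A = 9 - 151158 = -151149)
b(T) = 476*T**(5/2)
A + b(-706) = -151149 + 476*(-706)**(5/2) = -151149 + 476*(498436*I*sqrt(706)) = -151149 + 237255536*I*sqrt(706)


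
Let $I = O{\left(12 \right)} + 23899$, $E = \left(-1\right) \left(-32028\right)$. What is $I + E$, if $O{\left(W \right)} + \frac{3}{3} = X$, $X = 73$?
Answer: $55999$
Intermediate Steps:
$O{\left(W \right)} = 72$ ($O{\left(W \right)} = -1 + 73 = 72$)
$E = 32028$
$I = 23971$ ($I = 72 + 23899 = 23971$)
$I + E = 23971 + 32028 = 55999$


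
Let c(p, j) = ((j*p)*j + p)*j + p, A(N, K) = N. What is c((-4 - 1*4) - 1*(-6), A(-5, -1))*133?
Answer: 34314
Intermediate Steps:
c(p, j) = p + j*(p + p*j²) (c(p, j) = (p*j² + p)*j + p = (p + p*j²)*j + p = j*(p + p*j²) + p = p + j*(p + p*j²))
c((-4 - 1*4) - 1*(-6), A(-5, -1))*133 = (((-4 - 1*4) - 1*(-6))*(1 - 5 + (-5)³))*133 = (((-4 - 4) + 6)*(1 - 5 - 125))*133 = ((-8 + 6)*(-129))*133 = -2*(-129)*133 = 258*133 = 34314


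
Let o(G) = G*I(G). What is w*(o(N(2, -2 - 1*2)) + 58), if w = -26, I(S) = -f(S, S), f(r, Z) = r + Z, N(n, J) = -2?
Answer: -1300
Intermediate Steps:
f(r, Z) = Z + r
I(S) = -2*S (I(S) = -(S + S) = -2*S)
o(G) = -2*G² (o(G) = G*(-2*G) = -2*G²)
w = -26 (w = -1*26 = -26)
w*(o(N(2, -2 - 1*2)) + 58) = -26*(-2*(-2)² + 58) = -26*(-2*4 + 58) = -26*(-8 + 58) = -26*50 = -1300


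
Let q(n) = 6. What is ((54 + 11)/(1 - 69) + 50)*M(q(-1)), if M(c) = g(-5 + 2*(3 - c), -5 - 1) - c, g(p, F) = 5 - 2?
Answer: -10005/68 ≈ -147.13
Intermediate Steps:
g(p, F) = 3
M(c) = 3 - c
((54 + 11)/(1 - 69) + 50)*M(q(-1)) = ((54 + 11)/(1 - 69) + 50)*(3 - 1*6) = (65/(-68) + 50)*(3 - 6) = (65*(-1/68) + 50)*(-3) = (-65/68 + 50)*(-3) = (3335/68)*(-3) = -10005/68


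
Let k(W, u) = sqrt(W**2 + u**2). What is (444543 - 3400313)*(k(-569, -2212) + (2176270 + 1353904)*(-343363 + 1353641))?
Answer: -10541626986328106440 - 2955770*sqrt(5216705) ≈ -1.0542e+19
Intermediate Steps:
(444543 - 3400313)*(k(-569, -2212) + (2176270 + 1353904)*(-343363 + 1353641)) = (444543 - 3400313)*(sqrt((-569)**2 + (-2212)**2) + (2176270 + 1353904)*(-343363 + 1353641)) = -2955770*(sqrt(323761 + 4892944) + 3530174*1010278) = -2955770*(sqrt(5216705) + 3566457128372) = -2955770*(3566457128372 + sqrt(5216705)) = -10541626986328106440 - 2955770*sqrt(5216705)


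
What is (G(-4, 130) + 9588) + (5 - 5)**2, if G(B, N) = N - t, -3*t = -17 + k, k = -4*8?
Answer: 29105/3 ≈ 9701.7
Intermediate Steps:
k = -32
t = 49/3 (t = -(-17 - 32)/3 = -1/3*(-49) = 49/3 ≈ 16.333)
G(B, N) = -49/3 + N (G(B, N) = N - 1*49/3 = N - 49/3 = -49/3 + N)
(G(-4, 130) + 9588) + (5 - 5)**2 = ((-49/3 + 130) + 9588) + (5 - 5)**2 = (341/3 + 9588) + 0**2 = 29105/3 + 0 = 29105/3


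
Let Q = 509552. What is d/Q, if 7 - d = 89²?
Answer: -3957/254776 ≈ -0.015531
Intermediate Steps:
d = -7914 (d = 7 - 1*89² = 7 - 1*7921 = 7 - 7921 = -7914)
d/Q = -7914/509552 = -7914*1/509552 = -3957/254776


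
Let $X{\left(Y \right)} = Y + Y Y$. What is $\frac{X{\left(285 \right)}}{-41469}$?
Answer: $- \frac{27170}{13823} \approx -1.9656$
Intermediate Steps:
$X{\left(Y \right)} = Y + Y^{2}$
$\frac{X{\left(285 \right)}}{-41469} = \frac{285 \left(1 + 285\right)}{-41469} = 285 \cdot 286 \left(- \frac{1}{41469}\right) = 81510 \left(- \frac{1}{41469}\right) = - \frac{27170}{13823}$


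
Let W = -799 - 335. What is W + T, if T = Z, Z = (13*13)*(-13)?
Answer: -3331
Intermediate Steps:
Z = -2197 (Z = 169*(-13) = -2197)
T = -2197
W = -1134
W + T = -1134 - 2197 = -3331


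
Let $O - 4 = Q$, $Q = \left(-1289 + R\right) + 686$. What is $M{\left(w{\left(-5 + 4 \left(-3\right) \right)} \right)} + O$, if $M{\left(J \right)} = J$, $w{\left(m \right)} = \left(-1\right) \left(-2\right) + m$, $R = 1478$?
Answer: $864$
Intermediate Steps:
$w{\left(m \right)} = 2 + m$
$Q = 875$ ($Q = \left(-1289 + 1478\right) + 686 = 189 + 686 = 875$)
$O = 879$ ($O = 4 + 875 = 879$)
$M{\left(w{\left(-5 + 4 \left(-3\right) \right)} \right)} + O = \left(2 + \left(-5 + 4 \left(-3\right)\right)\right) + 879 = \left(2 - 17\right) + 879 = -15 + 879 = 864$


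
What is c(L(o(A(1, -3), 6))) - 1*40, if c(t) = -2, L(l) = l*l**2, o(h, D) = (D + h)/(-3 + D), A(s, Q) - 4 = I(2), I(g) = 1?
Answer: -42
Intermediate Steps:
A(s, Q) = 5 (A(s, Q) = 4 + 1 = 5)
o(h, D) = (D + h)/(-3 + D)
L(l) = l**3
c(L(o(A(1, -3), 6))) - 1*40 = -2 - 1*40 = -2 - 40 = -42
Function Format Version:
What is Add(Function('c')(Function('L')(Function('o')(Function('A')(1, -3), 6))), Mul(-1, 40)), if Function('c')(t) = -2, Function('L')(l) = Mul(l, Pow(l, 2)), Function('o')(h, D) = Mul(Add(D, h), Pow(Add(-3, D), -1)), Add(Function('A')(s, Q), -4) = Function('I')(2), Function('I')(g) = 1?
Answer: -42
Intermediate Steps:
Function('A')(s, Q) = 5 (Function('A')(s, Q) = Add(4, 1) = 5)
Function('o')(h, D) = Mul(Pow(Add(-3, D), -1), Add(D, h))
Function('L')(l) = Pow(l, 3)
Add(Function('c')(Function('L')(Function('o')(Function('A')(1, -3), 6))), Mul(-1, 40)) = Add(-2, Mul(-1, 40)) = Add(-2, -40) = -42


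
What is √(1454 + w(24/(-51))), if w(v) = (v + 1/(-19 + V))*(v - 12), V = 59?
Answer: √42181190/170 ≈ 38.204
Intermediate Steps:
w(v) = (-12 + v)*(1/40 + v) (w(v) = (v + 1/(-19 + 59))*(v - 12) = (v + 1/40)*(-12 + v) = (1/40 + v)*(-12 + v) = (-12 + v)*(1/40 + v))
√(1454 + w(24/(-51))) = √(1454 + (-3/10 + (24/(-51))² - 1437/(5*(-51)))) = √(1454 + (-3/10 + (24*(-1/51))² - 1437*(-1)/(5*51))) = √(1454 + (-3/10 + (-8/17)² - 479/40*(-8/17))) = √(1454 + (-3/10 + 64/289 + 479/85)) = √(1454 + 16059/2890) = √(4218119/2890) = √42181190/170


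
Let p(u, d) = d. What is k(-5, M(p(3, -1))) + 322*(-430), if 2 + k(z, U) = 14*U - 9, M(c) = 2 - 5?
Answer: -138513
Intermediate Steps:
M(c) = -3
k(z, U) = -11 + 14*U (k(z, U) = -2 + (14*U - 9) = -2 + (-9 + 14*U) = -11 + 14*U)
k(-5, M(p(3, -1))) + 322*(-430) = (-11 + 14*(-3)) + 322*(-430) = (-11 - 42) - 138460 = -53 - 138460 = -138513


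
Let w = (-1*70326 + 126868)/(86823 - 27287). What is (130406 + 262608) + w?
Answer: 11699269023/29768 ≈ 3.9302e+5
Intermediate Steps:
w = 28271/29768 (w = (-70326 + 126868)/59536 = 56542*(1/59536) = 28271/29768 ≈ 0.94971)
(130406 + 262608) + w = (130406 + 262608) + 28271/29768 = 393014 + 28271/29768 = 11699269023/29768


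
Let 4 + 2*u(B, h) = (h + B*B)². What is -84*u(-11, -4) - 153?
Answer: -574923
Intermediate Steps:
u(B, h) = -2 + (h + B²)²/2 (u(B, h) = -2 + (h + B*B)²/2 = -2 + (h + B²)²/2)
-84*u(-11, -4) - 153 = -84*(-2 + (-4 + (-11)²)²/2) - 153 = -84*(-2 + (-4 + 121)²/2) - 153 = -84*(-2 + (½)*117²) - 153 = -84*(-2 + (½)*13689) - 153 = -84*(-2 + 13689/2) - 153 = -84*13685/2 - 153 = -574770 - 153 = -574923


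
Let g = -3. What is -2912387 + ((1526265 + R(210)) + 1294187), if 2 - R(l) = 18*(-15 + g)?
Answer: -91609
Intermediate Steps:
R(l) = 326 (R(l) = 2 - 18*(-15 - 3) = 2 - 18*(-18) = 2 - 1*(-324) = 2 + 324 = 326)
-2912387 + ((1526265 + R(210)) + 1294187) = -2912387 + ((1526265 + 326) + 1294187) = -2912387 + (1526591 + 1294187) = -2912387 + 2820778 = -91609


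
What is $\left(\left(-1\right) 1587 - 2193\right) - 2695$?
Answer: $-6475$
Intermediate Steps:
$\left(\left(-1\right) 1587 - 2193\right) - 2695 = \left(-1587 - 2193\right) - 2695 = -3780 - 2695 = -6475$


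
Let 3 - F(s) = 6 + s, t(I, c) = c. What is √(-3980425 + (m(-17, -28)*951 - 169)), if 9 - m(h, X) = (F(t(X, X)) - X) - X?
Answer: 7*I*√82634 ≈ 2012.2*I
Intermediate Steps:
F(s) = -3 - s (F(s) = 3 - (6 + s) = 3 + (-6 - s) = -3 - s)
m(h, X) = 12 + 3*X (m(h, X) = 9 - (((-3 - X) - X) - X) = 9 - ((-3 - 2*X) - X) = 9 - (-3 - 3*X) = 9 + (3 + 3*X) = 12 + 3*X)
√(-3980425 + (m(-17, -28)*951 - 169)) = √(-3980425 + ((12 + 3*(-28))*951 - 169)) = √(-3980425 + ((12 - 84)*951 - 169)) = √(-3980425 + (-72*951 - 169)) = √(-3980425 + (-68472 - 169)) = √(-3980425 - 68641) = √(-4049066) = 7*I*√82634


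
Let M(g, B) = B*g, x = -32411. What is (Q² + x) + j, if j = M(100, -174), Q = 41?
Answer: -48130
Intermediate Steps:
j = -17400 (j = -174*100 = -17400)
(Q² + x) + j = (41² - 32411) - 17400 = (1681 - 32411) - 17400 = -30730 - 17400 = -48130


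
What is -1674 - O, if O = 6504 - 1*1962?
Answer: -6216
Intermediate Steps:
O = 4542 (O = 6504 - 1962 = 4542)
-1674 - O = -1674 - 1*4542 = -1674 - 4542 = -6216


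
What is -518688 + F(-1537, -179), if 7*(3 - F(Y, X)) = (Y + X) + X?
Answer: -3628900/7 ≈ -5.1841e+5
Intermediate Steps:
F(Y, X) = 3 - 2*X/7 - Y/7 (F(Y, X) = 3 - ((Y + X) + X)/7 = 3 - ((X + Y) + X)/7 = 3 - (Y + 2*X)/7 = 3 + (-2*X/7 - Y/7) = 3 - 2*X/7 - Y/7)
-518688 + F(-1537, -179) = -518688 + (3 - 2/7*(-179) - 1/7*(-1537)) = -518688 + (3 + 358/7 + 1537/7) = -518688 + 1916/7 = -3628900/7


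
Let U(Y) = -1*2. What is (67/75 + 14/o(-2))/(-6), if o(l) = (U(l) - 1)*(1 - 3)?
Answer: -121/225 ≈ -0.53778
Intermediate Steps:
U(Y) = -2
o(l) = 6 (o(l) = (-2 - 1)*(1 - 3) = -3*(-2) = 6)
(67/75 + 14/o(-2))/(-6) = (67/75 + 14/6)/(-6) = (67*(1/75) + 14*(1/6))*(-1/6) = (67/75 + 7/3)*(-1/6) = (242/75)*(-1/6) = -121/225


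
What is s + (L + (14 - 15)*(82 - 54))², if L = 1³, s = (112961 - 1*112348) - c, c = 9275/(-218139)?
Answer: 292751813/218139 ≈ 1342.0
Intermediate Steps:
c = -9275/218139 (c = 9275*(-1/218139) = -9275/218139 ≈ -0.042519)
s = 133728482/218139 (s = (112961 - 1*112348) - 1*(-9275/218139) = (112961 - 112348) + 9275/218139 = 613 + 9275/218139 = 133728482/218139 ≈ 613.04)
L = 1
s + (L + (14 - 15)*(82 - 54))² = 133728482/218139 + (1 + (14 - 15)*(82 - 54))² = 133728482/218139 + (1 - 1*28)² = 133728482/218139 + (1 - 28)² = 133728482/218139 + (-27)² = 133728482/218139 + 729 = 292751813/218139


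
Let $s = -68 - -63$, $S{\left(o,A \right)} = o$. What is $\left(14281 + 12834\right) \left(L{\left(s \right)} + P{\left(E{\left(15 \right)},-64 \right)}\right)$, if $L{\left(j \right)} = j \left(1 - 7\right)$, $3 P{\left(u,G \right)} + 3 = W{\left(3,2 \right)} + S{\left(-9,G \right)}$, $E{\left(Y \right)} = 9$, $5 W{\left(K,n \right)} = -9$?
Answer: $688721$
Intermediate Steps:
$W{\left(K,n \right)} = - \frac{9}{5}$ ($W{\left(K,n \right)} = \frac{1}{5} \left(-9\right) = - \frac{9}{5}$)
$s = -5$ ($s = -68 + 63 = -5$)
$P{\left(u,G \right)} = - \frac{23}{5}$ ($P{\left(u,G \right)} = -1 + \frac{- \frac{9}{5} - 9}{3} = -1 + \frac{1}{3} \left(- \frac{54}{5}\right) = -1 - \frac{18}{5} = - \frac{23}{5}$)
$L{\left(j \right)} = - 6 j$ ($L{\left(j \right)} = j \left(-6\right) = - 6 j$)
$\left(14281 + 12834\right) \left(L{\left(s \right)} + P{\left(E{\left(15 \right)},-64 \right)}\right) = \left(14281 + 12834\right) \left(\left(-6\right) \left(-5\right) - \frac{23}{5}\right) = 27115 \left(30 - \frac{23}{5}\right) = 27115 \cdot \frac{127}{5} = 688721$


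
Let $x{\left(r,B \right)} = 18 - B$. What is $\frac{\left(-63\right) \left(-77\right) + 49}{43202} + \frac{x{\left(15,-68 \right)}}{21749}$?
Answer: $\frac{55142736}{469800149} \approx 0.11737$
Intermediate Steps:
$\frac{\left(-63\right) \left(-77\right) + 49}{43202} + \frac{x{\left(15,-68 \right)}}{21749} = \frac{\left(-63\right) \left(-77\right) + 49}{43202} + \frac{18 - -68}{21749} = \left(4851 + 49\right) \frac{1}{43202} + \left(18 + 68\right) \frac{1}{21749} = 4900 \cdot \frac{1}{43202} + 86 \cdot \frac{1}{21749} = \frac{2450}{21601} + \frac{86}{21749} = \frac{55142736}{469800149}$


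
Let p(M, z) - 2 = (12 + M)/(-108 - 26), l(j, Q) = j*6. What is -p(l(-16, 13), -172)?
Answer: -176/67 ≈ -2.6269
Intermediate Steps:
l(j, Q) = 6*j
p(M, z) = 128/67 - M/134 (p(M, z) = 2 + (12 + M)/(-108 - 26) = 2 + (12 + M)/(-134) = 2 + (12 + M)*(-1/134) = 2 + (-6/67 - M/134) = 128/67 - M/134)
-p(l(-16, 13), -172) = -(128/67 - 3*(-16)/67) = -(128/67 - 1/134*(-96)) = -(128/67 + 48/67) = -1*176/67 = -176/67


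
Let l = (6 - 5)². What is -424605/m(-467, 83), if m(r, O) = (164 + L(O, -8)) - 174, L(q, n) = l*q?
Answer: -424605/73 ≈ -5816.5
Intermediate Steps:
l = 1 (l = 1² = 1)
L(q, n) = q (L(q, n) = 1*q = q)
m(r, O) = -10 + O (m(r, O) = (164 + O) - 174 = -10 + O)
-424605/m(-467, 83) = -424605/(-10 + 83) = -424605/73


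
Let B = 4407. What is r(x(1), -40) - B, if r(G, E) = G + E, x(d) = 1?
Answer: -4446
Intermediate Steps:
r(G, E) = E + G
r(x(1), -40) - B = (-40 + 1) - 1*4407 = -39 - 4407 = -4446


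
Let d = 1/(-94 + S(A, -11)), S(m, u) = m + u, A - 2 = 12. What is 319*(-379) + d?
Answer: -11001992/91 ≈ -1.2090e+5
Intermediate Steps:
A = 14 (A = 2 + 12 = 14)
d = -1/91 (d = 1/(-94 + (14 - 11)) = 1/(-94 + 3) = 1/(-91) = -1/91 ≈ -0.010989)
319*(-379) + d = 319*(-379) - 1/91 = -120901 - 1/91 = -11001992/91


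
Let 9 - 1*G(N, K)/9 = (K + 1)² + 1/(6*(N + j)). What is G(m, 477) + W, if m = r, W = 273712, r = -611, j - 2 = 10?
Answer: -2135510471/1198 ≈ -1.7826e+6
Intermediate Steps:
j = 12 (j = 2 + 10 = 12)
m = -611
G(N, K) = 81 - 9*(1 + K)² - 9/(72 + 6*N) (G(N, K) = 81 - 9*((K + 1)² + 1/(6*(N + 12))) = 81 - 9*((1 + K)² + 1/(6*(12 + N))) = 81 - 9*((1 + K)² + 1/(72 + 6*N)) = 81 + (-9*(1 + K)² - 9/(72 + 6*N)) = 81 - 9*(1 + K)² - 9/(72 + 6*N))
G(m, 477) + W = 3*(647 - 72*(1 + 477)² + 54*(-611) - 6*(-611)*(1 + 477)²)/(2*(12 - 611)) + 273712 = (3/2)*(647 - 72*478² - 32994 - 6*(-611)*478²)/(-599) + 273712 = (3/2)*(-1/599)*(647 - 72*228484 - 32994 - 6*(-611)*228484) + 273712 = (3/2)*(-1/599)*(647 - 16450848 - 32994 + 837622344) + 273712 = (3/2)*(-1/599)*821139149 + 273712 = -2463417447/1198 + 273712 = -2135510471/1198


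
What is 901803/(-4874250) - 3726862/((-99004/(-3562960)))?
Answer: -5393625810230705351/40214187250 ≈ -1.3412e+8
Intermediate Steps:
901803/(-4874250) - 3726862/((-99004/(-3562960))) = 901803*(-1/4874250) - 3726862/((-99004*(-1/3562960))) = -300601/1624750 - 3726862/24751/890740 = -300601/1624750 - 3726862*890740/24751 = -300601/1624750 - 3319665057880/24751 = -5393625810230705351/40214187250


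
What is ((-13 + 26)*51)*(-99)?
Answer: -65637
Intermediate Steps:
((-13 + 26)*51)*(-99) = (13*51)*(-99) = 663*(-99) = -65637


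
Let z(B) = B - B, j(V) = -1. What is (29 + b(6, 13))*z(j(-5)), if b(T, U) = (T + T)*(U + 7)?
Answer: 0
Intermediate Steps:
b(T, U) = 2*T*(7 + U) (b(T, U) = (2*T)*(7 + U) = 2*T*(7 + U))
z(B) = 0
(29 + b(6, 13))*z(j(-5)) = (29 + 2*6*(7 + 13))*0 = (29 + 2*6*20)*0 = (29 + 240)*0 = 269*0 = 0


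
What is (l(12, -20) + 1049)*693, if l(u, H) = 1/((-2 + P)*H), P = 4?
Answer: 29077587/40 ≈ 7.2694e+5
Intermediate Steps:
l(u, H) = 1/(2*H) (l(u, H) = 1/((-2 + 4)*H) = 1/(2*H))
(l(12, -20) + 1049)*693 = ((½)/(-20) + 1049)*693 = ((½)*(-1/20) + 1049)*693 = (-1/40 + 1049)*693 = (41959/40)*693 = 29077587/40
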